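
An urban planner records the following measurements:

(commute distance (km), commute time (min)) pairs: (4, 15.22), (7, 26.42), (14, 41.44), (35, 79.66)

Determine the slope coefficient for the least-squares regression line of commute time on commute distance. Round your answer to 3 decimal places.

n = 4, Σx = 60, Σy = 162.74, Σxy = 3614.08, Σx² = 1486
Sxx = Σx² − (Σx)²/n = 1486 − 900 = 586
Sxy = Σxy − (Σx)(Σy)/n = 3614.08 − 2441.1 = 1172.98
b = Sxy/Sxx = 1172.98/586 = 2.001672

2.002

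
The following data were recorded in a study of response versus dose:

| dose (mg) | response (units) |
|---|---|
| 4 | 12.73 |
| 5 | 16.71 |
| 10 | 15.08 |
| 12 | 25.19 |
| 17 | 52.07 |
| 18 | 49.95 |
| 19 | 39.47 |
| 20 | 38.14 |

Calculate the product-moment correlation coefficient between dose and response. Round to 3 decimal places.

n = 8, Σx = 105, Σy = 249.34, Σxy = 3884.57, Σx² = 1659, Σy² = 9522.0474
Sxx = Σx² − (Σx)²/n = 1659 − 1378.125 = 280.875
Sxy = Σxy − (Σx)(Σy)/n = 3884.57 − 3272.5875 = 611.9825
Syy = Σy² − (Σy)²/n = 9522.0474 − 7771.30445 = 1750.74295
r = Sxy/√(Sxx·Syy) = 611.9825/√(491739.926081) = 611.9825/701.241703 = 0.872713

0.873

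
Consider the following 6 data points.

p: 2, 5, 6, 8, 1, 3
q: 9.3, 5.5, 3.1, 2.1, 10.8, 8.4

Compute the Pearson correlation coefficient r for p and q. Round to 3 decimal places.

-0.987

n = 6, Σx = 25, Σy = 39.2, Σxy = 117.5, Σx² = 139, Σy² = 317.96
Sxx = Σx² − (Σx)²/n = 139 − 104.166667 = 34.833333
Sxy = Σxy − (Σx)(Σy)/n = 117.5 − 163.333333 = -45.833333
Syy = Σy² − (Σy)²/n = 317.96 − 256.106667 = 61.853333
r = Sxy/√(Sxx·Syy) = -45.833333/√(2154.557778) = -45.833333/46.417214 = -0.987421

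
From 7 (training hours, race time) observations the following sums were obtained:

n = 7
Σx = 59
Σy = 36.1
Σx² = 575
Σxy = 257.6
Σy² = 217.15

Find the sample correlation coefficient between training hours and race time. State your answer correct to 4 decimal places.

Sxx = Σx² − (Σx)²/n = 575 − 497.285714 = 77.714286
Sxy = Σxy − (Σx)(Σy)/n = 257.6 − 304.271429 = -46.671429
Syy = Σy² − (Σy)²/n = 217.15 − 186.172857 = 30.977143
r = Sxy/√(Sxx·Syy) = -46.671429/√(2407.366531) = -46.671429/49.064922 = -0.951218

-0.9512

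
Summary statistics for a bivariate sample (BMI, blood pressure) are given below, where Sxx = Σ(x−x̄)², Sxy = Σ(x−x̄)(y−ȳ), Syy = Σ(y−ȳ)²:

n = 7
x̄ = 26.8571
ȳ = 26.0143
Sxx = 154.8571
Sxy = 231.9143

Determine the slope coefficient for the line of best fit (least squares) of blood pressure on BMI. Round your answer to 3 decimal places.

1.498

b = Sxy/Sxx = 231.9143/154.8571 = 1.497602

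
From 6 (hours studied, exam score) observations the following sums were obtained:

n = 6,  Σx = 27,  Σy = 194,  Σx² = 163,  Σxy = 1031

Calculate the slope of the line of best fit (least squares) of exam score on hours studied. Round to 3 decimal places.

3.807

Sxx = Σx² − (Σx)²/n = 163 − 121.5 = 41.5
Sxy = Σxy − (Σx)(Σy)/n = 1031 − 873 = 158
b = Sxy/Sxx = 158/41.5 = 3.807229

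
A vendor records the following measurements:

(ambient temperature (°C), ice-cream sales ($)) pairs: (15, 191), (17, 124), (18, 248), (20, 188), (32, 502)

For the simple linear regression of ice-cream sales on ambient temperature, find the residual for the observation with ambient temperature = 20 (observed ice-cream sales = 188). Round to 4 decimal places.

-54.4327

n = 5, Σx = 102, Σy = 1253, Σxy = 29261, Σx² = 2262
Sxx = Σx² − (Σx)²/n = 2262 − 2080.8 = 181.2
Sxy = Σxy − (Σx)(Σy)/n = 29261 − 25561.2 = 3699.8
b = Sxy/Sxx = 3699.8/181.2 = 20.418322
a = ȳ − b·x̄ = 250.6 − 20.418322·20.4 = -165.933775
ŷ(20) = -165.933775 + 20.418322·20 = 242.432671
residual = y − ŷ = 188 − 242.432671 = -54.432671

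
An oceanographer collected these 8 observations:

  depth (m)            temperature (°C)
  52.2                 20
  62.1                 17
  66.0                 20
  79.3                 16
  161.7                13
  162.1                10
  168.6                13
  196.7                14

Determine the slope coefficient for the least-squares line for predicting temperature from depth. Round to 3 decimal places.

n = 8, Σx = 948.7, Σy = 123, Σxy = 13357.2, Σx² = 136765.89
Sxx = Σx² − (Σx)²/n = 136765.89 − 112503.96125 = 24261.92875
Sxy = Σxy − (Σx)(Σy)/n = 13357.2 − 14586.2625 = -1229.0625
b = Sxy/Sxx = -1229.0625/24261.92875 = -0.050658

-0.051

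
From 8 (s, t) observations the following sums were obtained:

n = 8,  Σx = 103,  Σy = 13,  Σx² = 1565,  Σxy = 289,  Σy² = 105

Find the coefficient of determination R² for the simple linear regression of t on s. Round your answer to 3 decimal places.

0.738

Sxx = Σx² − (Σx)²/n = 1565 − 1326.125 = 238.875
Sxy = Σxy − (Σx)(Σy)/n = 289 − 167.375 = 121.625
Syy = Σy² − (Σy)²/n = 105 − 21.125 = 83.875
R² = Sxy²/(Sxx·Syy) = (121.625)²/(238.875·83.875) = 0.738316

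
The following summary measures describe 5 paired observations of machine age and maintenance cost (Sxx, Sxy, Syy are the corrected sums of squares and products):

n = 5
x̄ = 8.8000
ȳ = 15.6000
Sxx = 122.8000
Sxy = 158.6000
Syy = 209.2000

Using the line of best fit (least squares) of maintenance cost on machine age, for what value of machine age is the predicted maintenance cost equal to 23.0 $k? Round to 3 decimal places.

b = Sxy/Sxx = 158.6/122.8 = 1.291531
a = ȳ − b·x̄ = 15.6 − 1.291531·8.8 = 4.234528
Set a + b·x = 23.0: x = (23.0 − 4.234528) / 1.291531 = 14.529634

14.530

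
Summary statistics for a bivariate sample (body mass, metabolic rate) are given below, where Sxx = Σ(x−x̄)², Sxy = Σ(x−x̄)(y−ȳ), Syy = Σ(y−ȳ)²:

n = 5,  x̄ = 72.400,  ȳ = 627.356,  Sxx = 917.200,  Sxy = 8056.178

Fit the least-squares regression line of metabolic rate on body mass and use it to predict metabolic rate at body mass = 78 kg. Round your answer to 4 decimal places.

b = Sxy/Sxx = 8056.178/917.2 = 8.783447
a = ȳ − b·x̄ = 627.356 − 8.783447·72.4 = -8.565595
ŷ(78) = a + b·78 = -8.565595 + 8.783447·78 = 676.543306

676.5433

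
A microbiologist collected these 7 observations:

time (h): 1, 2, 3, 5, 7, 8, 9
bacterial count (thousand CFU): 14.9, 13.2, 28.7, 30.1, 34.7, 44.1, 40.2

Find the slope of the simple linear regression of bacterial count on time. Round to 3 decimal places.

n = 7, Σx = 35, Σy = 205.9, Σxy = 1235.4, Σx² = 233
Sxx = Σx² − (Σx)²/n = 233 − 175 = 58
Sxy = Σxy − (Σx)(Σy)/n = 1235.4 − 1029.5 = 205.9
b = Sxy/Sxx = 205.9/58 = 3.55

3.550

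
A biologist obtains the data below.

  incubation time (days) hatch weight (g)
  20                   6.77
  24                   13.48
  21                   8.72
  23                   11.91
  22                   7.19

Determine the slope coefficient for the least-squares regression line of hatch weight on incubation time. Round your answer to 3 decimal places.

n = 5, Σx = 110, Σy = 48.07, Σxy = 1074.15, Σx² = 2430
Sxx = Σx² − (Σx)²/n = 2430 − 2420 = 10
Sxy = Σxy − (Σx)(Σy)/n = 1074.15 − 1057.54 = 16.61
b = Sxy/Sxx = 16.61/10 = 1.661

1.661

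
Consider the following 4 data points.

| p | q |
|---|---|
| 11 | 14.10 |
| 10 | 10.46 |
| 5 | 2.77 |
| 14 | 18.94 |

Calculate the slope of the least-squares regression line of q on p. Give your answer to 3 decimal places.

n = 4, Σx = 40, Σy = 46.27, Σxy = 538.71, Σx² = 442
Sxx = Σx² − (Σx)²/n = 442 − 400 = 42
Sxy = Σxy − (Σx)(Σy)/n = 538.71 − 462.7 = 76.01
b = Sxy/Sxx = 76.01/42 = 1.809762

1.810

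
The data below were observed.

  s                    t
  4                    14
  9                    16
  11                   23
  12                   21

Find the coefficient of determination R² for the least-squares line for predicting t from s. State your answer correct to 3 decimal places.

n = 4, Σx = 36, Σy = 74, Σxy = 705, Σx² = 362, Σy² = 1422
Sxx = Σx² − (Σx)²/n = 362 − 324 = 38
Sxy = Σxy − (Σx)(Σy)/n = 705 − 666 = 39
Syy = Σy² − (Σy)²/n = 1422 − 1369 = 53
R² = Sxy²/(Sxx·Syy) = (39)²/(38·53) = 0.755214

0.755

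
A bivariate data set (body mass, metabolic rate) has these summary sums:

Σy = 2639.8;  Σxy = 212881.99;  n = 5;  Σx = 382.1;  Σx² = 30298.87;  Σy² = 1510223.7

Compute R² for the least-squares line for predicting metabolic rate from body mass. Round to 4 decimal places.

Sxx = Σx² − (Σx)²/n = 30298.87 − 29200.082 = 1098.788
Sxy = Σxy − (Σx)(Σy)/n = 212881.99 − 201733.516 = 11148.474
Syy = Σy² − (Σy)²/n = 1510223.7 − 1393708.808 = 116514.892
R² = Sxy²/(Sxx·Syy) = (11148.474)²/(1098.788·116514.892) = 0.970813

0.9708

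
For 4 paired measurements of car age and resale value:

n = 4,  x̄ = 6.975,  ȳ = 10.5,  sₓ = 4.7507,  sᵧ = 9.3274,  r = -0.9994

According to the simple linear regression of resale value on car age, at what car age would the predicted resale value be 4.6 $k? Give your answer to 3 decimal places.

9.982

b = r · sᵧ/sₓ = -0.9994 · 9.3274/4.7507 = -1.962196
a = ȳ − b·x̄ = 10.5 − (-1.962196)·6.975 = 24.186316
Set a + b·x = 4.6: x = (4.6 − 24.186316) / (-1.962196) = 9.981836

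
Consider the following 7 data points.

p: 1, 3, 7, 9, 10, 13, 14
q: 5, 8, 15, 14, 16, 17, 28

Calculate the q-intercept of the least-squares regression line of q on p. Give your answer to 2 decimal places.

n = 7, Σx = 57, Σy = 103, Σxy = 1033, Σx² = 605
Sxx = Σx² − (Σx)²/n = 605 − 464.142857 = 140.857143
Sxy = Σxy − (Σx)(Σy)/n = 1033 − 838.714286 = 194.285714
b = Sxy/Sxx = 194.285714/140.857143 = 1.379310
a = ȳ − b·x̄ = 14.714286 − 1.379310·8.142857 = 3.482759

3.48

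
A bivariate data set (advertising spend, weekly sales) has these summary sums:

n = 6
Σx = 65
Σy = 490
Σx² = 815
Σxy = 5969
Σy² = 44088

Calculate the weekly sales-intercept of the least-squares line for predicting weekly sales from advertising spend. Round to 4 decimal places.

Sxx = Σx² − (Σx)²/n = 815 − 704.166667 = 110.833333
Sxy = Σxy − (Σx)(Σy)/n = 5969 − 5308.333333 = 660.666667
b = Sxy/Sxx = 660.666667/110.833333 = 5.960902
a = ȳ − b·x̄ = 81.666667 − 5.960902·10.833333 = 17.090226

17.0902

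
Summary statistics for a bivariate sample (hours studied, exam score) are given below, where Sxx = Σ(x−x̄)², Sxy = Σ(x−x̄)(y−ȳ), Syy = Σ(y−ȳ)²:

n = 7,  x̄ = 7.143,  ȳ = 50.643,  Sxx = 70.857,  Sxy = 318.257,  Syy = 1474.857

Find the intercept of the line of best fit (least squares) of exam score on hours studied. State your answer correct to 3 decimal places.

18.560

b = Sxy/Sxx = 318.257/70.857 = 4.491539
a = ȳ − b·x̄ = 50.643 − 4.491539·7.143 = 18.559935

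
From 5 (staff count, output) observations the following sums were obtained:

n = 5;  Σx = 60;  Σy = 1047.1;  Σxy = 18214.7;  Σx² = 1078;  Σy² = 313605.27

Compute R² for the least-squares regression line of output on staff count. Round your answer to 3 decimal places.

Sxx = Σx² − (Σx)²/n = 1078 − 720 = 358
Sxy = Σxy − (Σx)(Σy)/n = 18214.7 − 12565.2 = 5649.5
Syy = Σy² − (Σy)²/n = 313605.27 − 219283.682 = 94321.588
R² = Sxy²/(Sxx·Syy) = (5649.5)²/(358·94321.588) = 0.945205

0.945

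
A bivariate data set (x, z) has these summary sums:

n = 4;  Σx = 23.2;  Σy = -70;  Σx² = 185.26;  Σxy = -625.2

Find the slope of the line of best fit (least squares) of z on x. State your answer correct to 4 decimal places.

-4.3235

Sxx = Σx² − (Σx)²/n = 185.26 − 134.56 = 50.7
Sxy = Σxy − (Σx)(Σy)/n = -625.2 − (-406) = -219.2
b = Sxy/Sxx = -219.2/50.7 = -4.323471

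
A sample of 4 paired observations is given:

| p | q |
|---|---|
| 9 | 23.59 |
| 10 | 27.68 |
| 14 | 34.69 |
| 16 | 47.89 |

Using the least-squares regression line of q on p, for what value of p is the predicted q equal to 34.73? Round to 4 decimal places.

n = 4, Σx = 49, Σy = 133.85, Σxy = 1741.01, Σx² = 633
Sxx = Σx² − (Σx)²/n = 633 − 600.25 = 32.75
Sxy = Σxy − (Σx)(Σy)/n = 1741.01 − 1639.6625 = 101.3475
b = Sxy/Sxx = 101.3475/32.75 = 3.094580
a = ȳ − b·x̄ = 33.4625 − 3.094580·12.25 = -4.446107
Set a + b·x = 34.73: x = (34.73 − (-4.446107)) / 3.094580 = 12.659587

12.6596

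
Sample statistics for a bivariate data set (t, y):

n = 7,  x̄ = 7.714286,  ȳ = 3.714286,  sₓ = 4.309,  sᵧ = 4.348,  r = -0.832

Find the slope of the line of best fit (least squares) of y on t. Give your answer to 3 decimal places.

-0.840

b = r · sᵧ/sₓ = -0.832 · 4.348/4.309 = -0.839530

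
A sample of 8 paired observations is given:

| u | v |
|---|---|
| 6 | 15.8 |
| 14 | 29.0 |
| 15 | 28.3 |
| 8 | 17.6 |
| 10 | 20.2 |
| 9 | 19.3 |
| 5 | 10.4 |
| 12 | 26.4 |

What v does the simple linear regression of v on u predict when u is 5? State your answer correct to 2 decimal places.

12.21

n = 8, Σx = 79, Σy = 167, Σxy = 1810.6, Σx² = 871
Sxx = Σx² − (Σx)²/n = 871 − 780.125 = 90.875
Sxy = Σxy − (Σx)(Σy)/n = 1810.6 − 1649.125 = 161.475
b = Sxy/Sxx = 161.475/90.875 = 1.776891
a = ȳ − b·x̄ = 20.875 − 1.776891·9.875 = 3.328198
ŷ(5) = a + b·5 = 3.328198 + 1.776891·5 = 12.212655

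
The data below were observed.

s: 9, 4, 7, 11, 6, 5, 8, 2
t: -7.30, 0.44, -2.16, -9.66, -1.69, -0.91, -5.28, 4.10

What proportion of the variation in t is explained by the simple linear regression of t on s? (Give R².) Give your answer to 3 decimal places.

0.977

n = 8, Σx = 52, Σy = -22.46, Σxy = -234.05, Σx² = 396, Σy² = 199.8374
Sxx = Σx² − (Σx)²/n = 396 − 338 = 58
Sxy = Σxy − (Σx)(Σy)/n = -234.05 − (-145.99) = -88.06
Syy = Σy² − (Σy)²/n = 199.8374 − 63.05645 = 136.78095
R² = Sxy²/(Sxx·Syy) = (-88.06)²/(58·136.78095) = 0.977471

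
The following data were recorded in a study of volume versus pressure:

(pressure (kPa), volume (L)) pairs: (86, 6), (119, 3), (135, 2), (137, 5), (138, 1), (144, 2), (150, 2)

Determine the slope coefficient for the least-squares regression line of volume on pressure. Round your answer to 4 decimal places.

-0.0620

n = 7, Σx = 909, Σy = 21, Σxy = 2554, Σx² = 120831
Sxx = Σx² − (Σx)²/n = 120831 − 118040.142857 = 2790.857143
Sxy = Σxy − (Σx)(Σy)/n = 2554 − 2727 = -173
b = Sxy/Sxx = -173/2790.857143 = -0.061988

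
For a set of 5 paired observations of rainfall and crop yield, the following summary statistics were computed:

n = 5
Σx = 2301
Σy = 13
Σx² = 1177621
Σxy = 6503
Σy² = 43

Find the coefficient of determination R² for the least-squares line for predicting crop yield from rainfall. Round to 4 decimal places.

Sxx = Σx² − (Σx)²/n = 1177621 − 1058920.2 = 118700.8
Sxy = Σxy − (Σx)(Σy)/n = 6503 − 5982.6 = 520.4
Syy = Σy² − (Σy)²/n = 43 − 33.8 = 9.2
R² = Sxy²/(Sxx·Syy) = (520.4)²/(118700.8·9.2) = 0.247989

0.2480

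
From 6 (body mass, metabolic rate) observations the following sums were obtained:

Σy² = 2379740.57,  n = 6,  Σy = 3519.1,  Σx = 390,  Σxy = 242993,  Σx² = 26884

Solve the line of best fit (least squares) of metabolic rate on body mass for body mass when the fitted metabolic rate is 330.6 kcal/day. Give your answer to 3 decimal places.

Sxx = Σx² − (Σx)²/n = 26884 − 25350 = 1534
Sxy = Σxy − (Σx)(Σy)/n = 242993 − 228741.5 = 14251.5
b = Sxy/Sxx = 14251.5/1534 = 9.290417
a = ȳ − b·x̄ = 586.516667 − 9.290417·65 = -17.360452
Set a + b·x = 330.6: x = (330.6 − (-17.360452)) / 9.290417 = 37.453695

37.454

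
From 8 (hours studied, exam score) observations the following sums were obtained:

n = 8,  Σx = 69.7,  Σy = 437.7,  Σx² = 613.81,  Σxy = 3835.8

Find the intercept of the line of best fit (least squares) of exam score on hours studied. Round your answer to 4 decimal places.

24.9929

Sxx = Σx² − (Σx)²/n = 613.81 − 607.26125 = 6.54875
Sxy = Σxy − (Σx)(Σy)/n = 3835.8 − 3813.46125 = 22.33875
b = Sxy/Sxx = 22.33875/6.54875 = 3.411147
a = ȳ − b·x̄ = 54.7125 − 3.411147·8.7125 = 24.992880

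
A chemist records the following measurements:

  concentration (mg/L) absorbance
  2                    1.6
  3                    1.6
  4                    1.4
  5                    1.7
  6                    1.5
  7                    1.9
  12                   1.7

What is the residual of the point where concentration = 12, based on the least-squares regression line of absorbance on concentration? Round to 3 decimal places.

-0.054

n = 7, Σx = 39, Σy = 11.4, Σxy = 64.8, Σx² = 283
Sxx = Σx² − (Σx)²/n = 283 − 217.285714 = 65.714286
Sxy = Σxy − (Σx)(Σy)/n = 64.8 − 63.514286 = 1.285714
b = Sxy/Sxx = 1.285714/65.714286 = 0.019565
a = ȳ − b·x̄ = 1.628571 − 0.019565·5.571429 = 1.519565
ŷ(12) = 1.519565 + 0.019565·12 = 1.754348
residual = y − ŷ = 1.7 − 1.754348 = -0.054348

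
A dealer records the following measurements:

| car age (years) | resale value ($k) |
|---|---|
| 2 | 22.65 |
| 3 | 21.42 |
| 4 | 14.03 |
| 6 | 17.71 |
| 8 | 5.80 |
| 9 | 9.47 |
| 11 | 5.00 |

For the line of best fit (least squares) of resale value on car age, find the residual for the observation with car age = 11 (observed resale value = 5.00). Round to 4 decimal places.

0.8376

n = 7, Σx = 43, Σy = 96.08, Σxy = 458.57, Σx² = 331
Sxx = Σx² − (Σx)²/n = 331 − 264.142857 = 66.857143
Sxy = Σxy − (Σx)(Σy)/n = 458.57 − 590.205714 = -131.635714
b = Sxy/Sxx = -131.635714/66.857143 = -1.968910
a = ȳ − b·x̄ = 13.725714 − (-1.968910)·6.142857 = 25.820449
ŷ(11) = 25.820449 + (-1.968910)·11 = 4.162436
residual = y − ŷ = 5.00 − 4.162436 = 0.837564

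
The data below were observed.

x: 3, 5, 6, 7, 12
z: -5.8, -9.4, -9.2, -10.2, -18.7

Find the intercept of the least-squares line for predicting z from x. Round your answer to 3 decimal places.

-1.370

n = 5, Σx = 33, Σy = -53.3, Σxy = -415.4, Σx² = 263
Sxx = Σx² − (Σx)²/n = 263 − 217.8 = 45.2
Sxy = Σxy − (Σx)(Σy)/n = -415.4 − (-351.78) = -63.62
b = Sxy/Sxx = -63.62/45.2 = -1.407522
a = ȳ − b·x̄ = -10.66 − (-1.407522)·6.6 = -1.370354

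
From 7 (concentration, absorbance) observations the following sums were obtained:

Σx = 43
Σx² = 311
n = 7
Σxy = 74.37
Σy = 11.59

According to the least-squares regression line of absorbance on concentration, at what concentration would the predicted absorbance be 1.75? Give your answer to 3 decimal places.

Sxx = Σx² − (Σx)²/n = 311 − 264.142857 = 46.857143
Sxy = Σxy − (Σx)(Σy)/n = 74.37 − 71.195714 = 3.174286
b = Sxy/Sxx = 3.174286/46.857143 = 0.067744
a = ȳ − b·x̄ = 1.655714 − 0.067744·6.142857 = 1.239573
Set a + b·x = 1.75: x = (1.75 − 1.239573) / 0.067744 = 7.534653

7.535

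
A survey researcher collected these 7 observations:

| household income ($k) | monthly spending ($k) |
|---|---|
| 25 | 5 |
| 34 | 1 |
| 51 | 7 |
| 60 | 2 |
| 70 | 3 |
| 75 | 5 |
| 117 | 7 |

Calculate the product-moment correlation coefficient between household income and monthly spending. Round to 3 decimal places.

0.438

n = 7, Σx = 432, Σy = 30, Σxy = 2040, Σx² = 32196, Σy² = 162
Sxx = Σx² − (Σx)²/n = 32196 − 26660.571429 = 5535.428571
Sxy = Σxy − (Σx)(Σy)/n = 2040 − 1851.428571 = 188.571429
Syy = Σy² − (Σy)²/n = 162 − 128.571429 = 33.428571
r = Sxy/√(Sxx·Syy) = 188.571429/√(185041.469388) = 188.571429/430.164468 = 0.438371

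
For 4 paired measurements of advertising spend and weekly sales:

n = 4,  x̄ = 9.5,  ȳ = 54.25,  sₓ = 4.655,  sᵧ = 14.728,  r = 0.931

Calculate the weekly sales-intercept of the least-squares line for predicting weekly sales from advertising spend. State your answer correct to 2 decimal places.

26.27

b = r · sᵧ/sₓ = 0.931 · 14.728/4.655 = 2.9456
a = ȳ − b·x̄ = 54.25 − 2.9456·9.5 = 26.2668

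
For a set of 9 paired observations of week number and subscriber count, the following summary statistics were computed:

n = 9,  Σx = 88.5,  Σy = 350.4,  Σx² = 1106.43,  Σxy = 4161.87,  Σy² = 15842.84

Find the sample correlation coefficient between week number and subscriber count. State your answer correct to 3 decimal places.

0.994

Sxx = Σx² − (Σx)²/n = 1106.43 − 870.25 = 236.18
Sxy = Σxy − (Σx)(Σy)/n = 4161.87 − 3445.6 = 716.27
Syy = Σy² − (Σy)²/n = 15842.84 − 13642.24 = 2200.6
r = Sxy/√(Sxx·Syy) = 716.27/√(519737.708) = 716.27/720.928365 = 0.993538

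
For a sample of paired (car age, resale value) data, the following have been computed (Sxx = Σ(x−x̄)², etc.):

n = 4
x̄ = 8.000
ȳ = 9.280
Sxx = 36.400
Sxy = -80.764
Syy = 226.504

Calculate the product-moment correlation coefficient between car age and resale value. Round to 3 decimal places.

r = Sxy/√(Sxx·Syy) = -80.764/√(8244.7456) = -80.764/90.800581 = -0.889466

-0.889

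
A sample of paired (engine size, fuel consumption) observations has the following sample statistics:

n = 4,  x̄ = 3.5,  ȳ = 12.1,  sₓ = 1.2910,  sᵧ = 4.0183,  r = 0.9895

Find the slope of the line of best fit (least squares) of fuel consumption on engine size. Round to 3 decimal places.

b = r · sᵧ/sₓ = 0.9895 · 4.0183/1.291 = 3.079867

3.080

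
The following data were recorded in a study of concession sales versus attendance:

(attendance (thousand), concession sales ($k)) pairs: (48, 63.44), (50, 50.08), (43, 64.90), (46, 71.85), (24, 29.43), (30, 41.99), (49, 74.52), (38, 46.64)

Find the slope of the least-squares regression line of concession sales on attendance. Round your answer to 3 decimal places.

1.367

n = 8, Σx = 328, Σy = 442.85, Σxy = 19034.74, Σx² = 14090
Sxx = Σx² − (Σx)²/n = 14090 − 13448 = 642
Sxy = Σxy − (Σx)(Σy)/n = 19034.74 − 18156.85 = 877.89
b = Sxy/Sxx = 877.89/642 = 1.367430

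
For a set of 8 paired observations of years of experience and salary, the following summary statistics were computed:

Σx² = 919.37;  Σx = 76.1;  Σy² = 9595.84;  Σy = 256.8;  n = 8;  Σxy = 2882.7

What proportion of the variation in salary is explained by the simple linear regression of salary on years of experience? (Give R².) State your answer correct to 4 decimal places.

0.7319

Sxx = Σx² − (Σx)²/n = 919.37 − 723.90125 = 195.46875
Sxy = Σxy − (Σx)(Σy)/n = 2882.7 − 2442.81 = 439.89
Syy = Σy² − (Σy)²/n = 9595.84 − 8243.28 = 1352.56
R² = Sxy²/(Sxx·Syy) = (439.89)²/(195.46875·1352.56) = 0.731904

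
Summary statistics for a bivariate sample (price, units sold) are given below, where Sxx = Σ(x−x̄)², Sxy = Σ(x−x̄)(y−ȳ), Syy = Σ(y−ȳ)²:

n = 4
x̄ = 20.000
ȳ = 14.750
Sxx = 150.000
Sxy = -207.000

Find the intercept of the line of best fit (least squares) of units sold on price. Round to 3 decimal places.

b = Sxy/Sxx = -207/150 = -1.38
a = ȳ − b·x̄ = 14.75 − (-1.38)·20 = 42.35

42.350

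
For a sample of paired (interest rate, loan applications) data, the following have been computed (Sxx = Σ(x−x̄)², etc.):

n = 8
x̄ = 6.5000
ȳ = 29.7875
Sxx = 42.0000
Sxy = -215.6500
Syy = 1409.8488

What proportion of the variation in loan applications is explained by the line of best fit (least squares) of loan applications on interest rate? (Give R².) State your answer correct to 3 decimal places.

0.785

R² = Sxy²/(Sxx·Syy) = (-215.65)²/(42·1409.8488) = 0.785375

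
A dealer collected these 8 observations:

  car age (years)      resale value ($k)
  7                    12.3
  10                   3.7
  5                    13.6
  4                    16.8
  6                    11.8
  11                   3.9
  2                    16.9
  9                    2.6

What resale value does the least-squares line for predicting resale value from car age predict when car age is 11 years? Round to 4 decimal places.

n = 8, Σx = 54, Σy = 81.6, Σxy = 429.2, Σx² = 432
Sxx = Σx² − (Σx)²/n = 432 − 364.5 = 67.5
Sxy = Σxy − (Σx)(Σy)/n = 429.2 − 550.8 = -121.6
b = Sxy/Sxx = -121.6/67.5 = -1.801481
a = ȳ − b·x̄ = 10.2 − (-1.801481)·6.75 = 22.36
ŷ(11) = a + b·11 = 22.36 + (-1.801481)·11 = 2.543704

2.5437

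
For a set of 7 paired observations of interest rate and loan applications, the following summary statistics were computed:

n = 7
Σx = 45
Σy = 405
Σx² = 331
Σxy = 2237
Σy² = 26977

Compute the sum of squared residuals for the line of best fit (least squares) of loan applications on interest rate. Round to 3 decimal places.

Sxx = Σx² − (Σx)²/n = 331 − 289.285714 = 41.714286
Sxy = Σxy − (Σx)(Σy)/n = 2237 − 2603.571429 = -366.571429
Syy = Σy² − (Σy)²/n = 26977 − 23432.142857 = 3544.857143
b = Sxy/Sxx = -366.571429/41.714286 = -8.787671
SSE = Syy − b·Sxy = 3544.857143 − (-8.787671)·(-366.571429) = 323.547945

323.548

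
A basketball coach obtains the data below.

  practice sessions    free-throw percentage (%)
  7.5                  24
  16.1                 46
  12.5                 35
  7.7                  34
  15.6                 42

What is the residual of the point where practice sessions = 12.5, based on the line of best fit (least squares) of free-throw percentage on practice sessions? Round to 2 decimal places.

-2.33

n = 5, Σx = 59.4, Σy = 181, Σxy = 2275.1, Σx² = 774.36
Sxx = Σx² − (Σx)²/n = 774.36 − 705.672 = 68.688
Sxy = Σxy − (Σx)(Σy)/n = 2275.1 − 2150.28 = 124.82
b = Sxy/Sxx = 124.82/68.688 = 1.817202
a = ȳ − b·x̄ = 36.2 − 1.817202·11.88 = 14.611635
ŷ(12.5) = 14.611635 + 1.817202·12.5 = 37.326666
residual = y − ŷ = 35 − 37.326666 = -2.326666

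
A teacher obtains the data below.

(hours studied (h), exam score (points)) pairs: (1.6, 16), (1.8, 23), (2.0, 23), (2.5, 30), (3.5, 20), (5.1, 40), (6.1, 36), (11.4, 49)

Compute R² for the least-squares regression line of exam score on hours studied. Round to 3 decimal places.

n = 8, Σx = 34, Σy = 237, Σxy = 1240.2, Σx² = 221.48, Σy² = 7911
Sxx = Σx² − (Σx)²/n = 221.48 − 144.5 = 76.98
Sxy = Σxy − (Σx)(Σy)/n = 1240.2 − 1007.25 = 232.95
Syy = Σy² − (Σy)²/n = 7911 − 7021.125 = 889.875
R² = Sxy²/(Sxx·Syy) = (232.95)²/(76.98·889.875) = 0.792170

0.792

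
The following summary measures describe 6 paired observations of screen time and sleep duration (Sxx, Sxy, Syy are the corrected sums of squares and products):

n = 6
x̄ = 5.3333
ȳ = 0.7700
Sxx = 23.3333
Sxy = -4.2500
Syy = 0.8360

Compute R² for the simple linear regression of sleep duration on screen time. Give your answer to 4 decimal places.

0.9260

R² = Sxy²/(Sxx·Syy) = (-4.25)²/(23.3333·0.836) = 0.925967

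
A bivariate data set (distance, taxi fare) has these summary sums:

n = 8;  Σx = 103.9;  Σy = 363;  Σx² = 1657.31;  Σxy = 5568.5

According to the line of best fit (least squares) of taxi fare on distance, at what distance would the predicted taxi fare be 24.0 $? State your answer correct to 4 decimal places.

5.2811

Sxx = Σx² − (Σx)²/n = 1657.31 − 1349.40125 = 307.90875
Sxy = Σxy − (Σx)(Σy)/n = 5568.5 − 4714.4625 = 854.0375
b = Sxy/Sxx = 854.0375/307.90875 = 2.773671
a = ȳ − b·x̄ = 45.375 − 2.773671·12.9875 = 9.351951
Set a + b·x = 24.0: x = (24.0 − 9.351951) / 2.773671 = 5.281106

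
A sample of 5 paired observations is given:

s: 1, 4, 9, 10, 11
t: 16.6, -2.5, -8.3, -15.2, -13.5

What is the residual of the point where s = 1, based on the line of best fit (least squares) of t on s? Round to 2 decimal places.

n = 5, Σx = 35, Σy = -22.9, Σxy = -368.6, Σx² = 319
Sxx = Σx² − (Σx)²/n = 319 − 245 = 74
Sxy = Σxy − (Σx)(Σy)/n = -368.6 − (-160.3) = -208.3
b = Sxy/Sxx = -208.3/74 = -2.814865
a = ȳ − b·x̄ = -4.58 − (-2.814865)·7 = 15.124054
ŷ(1) = 15.124054 + (-2.814865)·1 = 12.309189
residual = y − ŷ = 16.6 − 12.309189 = 4.290811

4.29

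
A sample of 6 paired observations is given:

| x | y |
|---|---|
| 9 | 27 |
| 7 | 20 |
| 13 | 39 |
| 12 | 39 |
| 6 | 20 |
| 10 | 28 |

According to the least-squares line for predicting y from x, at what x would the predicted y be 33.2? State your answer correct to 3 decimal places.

10.930

n = 6, Σx = 57, Σy = 173, Σxy = 1758, Σx² = 579
Sxx = Σx² − (Σx)²/n = 579 − 541.5 = 37.5
Sxy = Σxy − (Σx)(Σy)/n = 1758 − 1643.5 = 114.5
b = Sxy/Sxx = 114.5/37.5 = 3.053333
a = ȳ − b·x̄ = 28.833333 − 3.053333·9.5 = -0.173333
Set a + b·x = 33.2: x = (33.2 − (-0.173333)) / 3.053333 = 10.930131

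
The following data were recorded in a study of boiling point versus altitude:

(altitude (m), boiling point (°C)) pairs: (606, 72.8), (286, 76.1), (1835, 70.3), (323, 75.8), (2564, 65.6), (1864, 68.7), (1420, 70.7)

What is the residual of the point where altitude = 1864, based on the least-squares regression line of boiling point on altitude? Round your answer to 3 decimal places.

-0.248

n = 7, Σx = 8898, Σy = 500, Σxy = 616014.5, Σx² = 15985578
Sxx = Σx² − (Σx)²/n = 15985578 − 11310629.142857 = 4674948.857143
Sxy = Σxy − (Σx)(Σy)/n = 616014.5 − 635571.428571 = -19556.928571
b = Sxy/Sxx = -19556.928571/4674948.857143 = -0.004183
a = ȳ − b·x̄ = 71.428571 − (-0.004183)·1271.142857 = 76.746202
ŷ(1864) = 76.746202 + (-0.004183)·1864 = 68.948445
residual = y − ŷ = 68.7 − 68.948445 = -0.248445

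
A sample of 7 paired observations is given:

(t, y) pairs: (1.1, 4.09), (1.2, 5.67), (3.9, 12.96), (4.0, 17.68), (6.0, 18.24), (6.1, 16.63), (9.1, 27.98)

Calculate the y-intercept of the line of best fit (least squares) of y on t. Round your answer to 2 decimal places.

n = 7, Σx = 31.4, Σy = 103.25, Σxy = 598.068, Σx² = 189.88
Sxx = Σx² − (Σx)²/n = 189.88 − 140.851429 = 49.028571
Sxy = Σxy − (Σx)(Σy)/n = 598.068 − 463.15 = 134.918
b = Sxy/Sxx = 134.918/49.028571 = 2.751824
a = ȳ − b·x̄ = 14.75 − 2.751824·4.485714 = 2.406104

2.41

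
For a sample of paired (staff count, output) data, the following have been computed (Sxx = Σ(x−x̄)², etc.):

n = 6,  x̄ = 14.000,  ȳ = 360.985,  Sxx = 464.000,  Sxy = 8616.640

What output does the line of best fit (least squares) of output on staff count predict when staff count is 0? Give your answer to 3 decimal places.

101.000

b = Sxy/Sxx = 8616.64/464 = 18.570345
a = ȳ − b·x̄ = 360.985 − 18.570345·14 = 101.000172
ŷ(0) = a + b·0 = 101.000172 + 18.570345·0 = 101.000172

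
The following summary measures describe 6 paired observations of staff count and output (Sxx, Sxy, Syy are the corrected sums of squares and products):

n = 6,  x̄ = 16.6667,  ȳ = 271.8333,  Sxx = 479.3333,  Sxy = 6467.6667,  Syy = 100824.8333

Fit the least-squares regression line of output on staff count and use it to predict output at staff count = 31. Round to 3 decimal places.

465.233

b = Sxy/Sxx = 6467.6667/479.3333 = 13.493047
a = ȳ − b·x̄ = 271.8333 − 13.493047·16.6667 = 46.948735
ŷ(31) = a + b·31 = 46.948735 + 13.493047·31 = 465.233189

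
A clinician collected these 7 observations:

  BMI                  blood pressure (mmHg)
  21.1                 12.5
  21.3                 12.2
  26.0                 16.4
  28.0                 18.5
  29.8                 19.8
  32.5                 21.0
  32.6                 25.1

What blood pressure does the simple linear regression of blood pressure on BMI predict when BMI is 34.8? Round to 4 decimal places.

24.9170

n = 7, Σx = 191.3, Σy = 125.5, Σxy = 3558.81, Σx² = 5365.95
Sxx = Σx² − (Σx)²/n = 5365.95 − 5227.955714 = 137.994286
Sxy = Σxy − (Σx)(Σy)/n = 3558.81 − 3429.735714 = 129.074286
b = Sxy/Sxx = 129.074286/137.994286 = 0.935360
a = ȳ − b·x̄ = 17.928571 − 0.935360·27.328571 = -7.633471
ŷ(34.8) = a + b·34.8 = -7.633471 + 0.935360·34.8 = 24.917044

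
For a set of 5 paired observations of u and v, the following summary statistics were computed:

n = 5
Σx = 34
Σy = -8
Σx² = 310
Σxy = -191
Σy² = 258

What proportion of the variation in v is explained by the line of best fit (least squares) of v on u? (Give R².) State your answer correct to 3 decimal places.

0.966

Sxx = Σx² − (Σx)²/n = 310 − 231.2 = 78.8
Sxy = Σxy − (Σx)(Σy)/n = -191 − (-54.4) = -136.6
Syy = Σy² − (Σy)²/n = 258 − 12.8 = 245.2
R² = Sxy²/(Sxx·Syy) = (-136.6)²/(78.8·245.2) = 0.965728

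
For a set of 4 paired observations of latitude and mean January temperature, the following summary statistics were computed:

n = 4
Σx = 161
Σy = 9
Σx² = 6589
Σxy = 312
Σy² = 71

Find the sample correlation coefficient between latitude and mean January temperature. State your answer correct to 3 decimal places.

-0.676

Sxx = Σx² − (Σx)²/n = 6589 − 6480.25 = 108.75
Sxy = Σxy − (Σx)(Σy)/n = 312 − 362.25 = -50.25
Syy = Σy² − (Σy)²/n = 71 − 20.25 = 50.75
r = Sxy/√(Sxx·Syy) = -50.25/√(5519.0625) = -50.25/74.290393 = -0.676400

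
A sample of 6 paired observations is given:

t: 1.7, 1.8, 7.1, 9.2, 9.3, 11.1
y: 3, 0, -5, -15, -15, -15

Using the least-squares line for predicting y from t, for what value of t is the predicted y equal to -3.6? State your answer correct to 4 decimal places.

4.5358

n = 6, Σx = 40.2, Σy = -47, Σxy = -474.4, Σx² = 350.88
Sxx = Σx² − (Σx)²/n = 350.88 − 269.34 = 81.54
Sxy = Σxy − (Σx)(Σy)/n = -474.4 − (-314.9) = -159.5
b = Sxy/Sxx = -159.5/81.54 = -1.956095
a = ȳ − b·x̄ = -7.833333 − (-1.956095)·6.7 = 5.272504
Set a + b·x = -3.6: x = (-3.6 − 5.272504) / (-1.956095) = 4.535824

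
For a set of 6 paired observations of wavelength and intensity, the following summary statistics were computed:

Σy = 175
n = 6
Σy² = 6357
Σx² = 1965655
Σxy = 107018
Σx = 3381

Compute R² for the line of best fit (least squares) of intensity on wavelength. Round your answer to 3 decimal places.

Sxx = Σx² − (Σx)²/n = 1965655 − 1905193.5 = 60461.5
Sxy = Σxy − (Σx)(Σy)/n = 107018 − 98612.5 = 8405.5
Syy = Σy² − (Σy)²/n = 6357 − 5104.166667 = 1252.833333
R² = Sxy²/(Sxx·Syy) = (8405.5)²/(60461.5·1252.833333) = 0.932728

0.933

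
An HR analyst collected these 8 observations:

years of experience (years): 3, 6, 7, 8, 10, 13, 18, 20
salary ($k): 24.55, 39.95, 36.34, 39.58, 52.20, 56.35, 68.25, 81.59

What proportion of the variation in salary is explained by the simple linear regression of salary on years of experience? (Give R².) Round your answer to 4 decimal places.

n = 8, Σx = 85, Σy = 398.81, Σxy = 4999.22, Σx² = 1151, Σy² = 22301.0301
Sxx = Σx² − (Σx)²/n = 1151 − 903.125 = 247.875
Sxy = Σxy − (Σx)(Σy)/n = 4999.22 − 4237.35625 = 761.86375
Syy = Σy² − (Σy)²/n = 22301.0301 − 19881.177013 = 2419.853088
R² = Sxy²/(Sxx·Syy) = (761.86375)²/(247.875·2419.853088) = 0.967683

0.9677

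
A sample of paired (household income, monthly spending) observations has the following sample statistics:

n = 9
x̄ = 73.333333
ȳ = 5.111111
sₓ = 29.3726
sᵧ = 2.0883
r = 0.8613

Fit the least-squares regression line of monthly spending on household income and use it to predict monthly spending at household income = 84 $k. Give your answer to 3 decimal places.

b = r · sᵧ/sₓ = 0.8613 · 2.0883/29.3726 = 0.061236
a = ȳ − b·x̄ = 5.111111 − 0.061236·73.333333 = 0.620490
ŷ(84) = a + b·84 = 0.620490 + 0.061236·84 = 5.764292

5.764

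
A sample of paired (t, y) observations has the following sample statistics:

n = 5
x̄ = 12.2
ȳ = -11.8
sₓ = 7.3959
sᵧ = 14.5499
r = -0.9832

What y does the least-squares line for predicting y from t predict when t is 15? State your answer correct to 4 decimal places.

-17.2159

b = r · sᵧ/sₓ = -0.9832 · 14.5499/7.3959 = -1.934242
a = ȳ − b·x̄ = -11.8 − (-1.934242)·12.2 = 11.797754
ŷ(15) = a + b·15 = 11.797754 + (-1.934242)·15 = -17.215878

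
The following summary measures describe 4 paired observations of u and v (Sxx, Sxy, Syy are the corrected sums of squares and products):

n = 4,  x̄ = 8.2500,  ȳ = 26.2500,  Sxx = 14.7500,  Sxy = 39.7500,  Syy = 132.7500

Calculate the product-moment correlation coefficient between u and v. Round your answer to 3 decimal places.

r = Sxy/√(Sxx·Syy) = 39.75/√(1958.0625) = 39.75/44.250000 = 0.898305

0.898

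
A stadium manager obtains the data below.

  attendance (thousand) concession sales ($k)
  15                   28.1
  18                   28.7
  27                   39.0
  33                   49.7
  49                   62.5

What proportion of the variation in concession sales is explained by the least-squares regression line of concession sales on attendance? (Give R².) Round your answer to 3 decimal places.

n = 5, Σx = 142, Σy = 208, Σxy = 6693.7, Σx² = 4768, Σy² = 9510.64
Sxx = Σx² − (Σx)²/n = 4768 − 4032.8 = 735.2
Sxy = Σxy − (Σx)(Σy)/n = 6693.7 − 5907.2 = 786.5
Syy = Σy² − (Σy)²/n = 9510.64 − 8652.8 = 857.84
R² = Sxy²/(Sxx·Syy) = (786.5)²/(735.2·857.84) = 0.980812

0.981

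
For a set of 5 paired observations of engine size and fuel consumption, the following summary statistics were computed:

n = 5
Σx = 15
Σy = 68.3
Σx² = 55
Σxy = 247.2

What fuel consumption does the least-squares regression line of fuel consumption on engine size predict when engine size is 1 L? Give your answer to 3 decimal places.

Sxx = Σx² − (Σx)²/n = 55 − 45 = 10
Sxy = Σxy − (Σx)(Σy)/n = 247.2 − 204.9 = 42.3
b = Sxy/Sxx = 42.3/10 = 4.23
a = ȳ − b·x̄ = 13.66 − 4.23·3 = 0.97
ŷ(1) = a + b·1 = 0.97 + 4.23·1 = 5.2

5.200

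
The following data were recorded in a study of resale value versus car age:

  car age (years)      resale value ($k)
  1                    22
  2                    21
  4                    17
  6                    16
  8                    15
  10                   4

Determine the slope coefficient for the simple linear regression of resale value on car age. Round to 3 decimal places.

-1.690

n = 6, Σx = 31, Σy = 95, Σxy = 388, Σx² = 221
Sxx = Σx² − (Σx)²/n = 221 − 160.166667 = 60.833333
Sxy = Σxy − (Σx)(Σy)/n = 388 − 490.833333 = -102.833333
b = Sxy/Sxx = -102.833333/60.833333 = -1.690411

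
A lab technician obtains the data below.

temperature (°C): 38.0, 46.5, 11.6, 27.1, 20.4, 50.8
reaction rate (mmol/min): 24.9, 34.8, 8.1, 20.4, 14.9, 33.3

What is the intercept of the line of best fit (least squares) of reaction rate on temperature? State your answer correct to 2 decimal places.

0.99

n = 6, Σx = 194.4, Σy = 136.4, Σxy = 5206.8, Σx² = 7472.02
Sxx = Σx² − (Σx)²/n = 7472.02 − 6298.56 = 1173.46
Sxy = Σxy − (Σx)(Σy)/n = 5206.8 − 4419.36 = 787.44
b = Sxy/Sxx = 787.44/1173.46 = 0.671041
a = ȳ − b·x̄ = 22.733333 − 0.671041·32.4 = 0.991599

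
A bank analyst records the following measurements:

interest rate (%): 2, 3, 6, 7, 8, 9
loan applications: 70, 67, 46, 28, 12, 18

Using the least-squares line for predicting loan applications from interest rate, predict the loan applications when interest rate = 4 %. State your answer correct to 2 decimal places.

55.97

n = 6, Σx = 35, Σy = 241, Σxy = 1071, Σx² = 243
Sxx = Σx² − (Σx)²/n = 243 − 204.166667 = 38.833333
Sxy = Σxy − (Σx)(Σy)/n = 1071 − 1405.833333 = -334.833333
b = Sxy/Sxx = -334.833333/38.833333 = -8.622318
a = ȳ − b·x̄ = 40.166667 − (-8.622318)·5.833333 = 90.463519
ŷ(4) = a + b·4 = 90.463519 + (-8.622318)·4 = 55.974249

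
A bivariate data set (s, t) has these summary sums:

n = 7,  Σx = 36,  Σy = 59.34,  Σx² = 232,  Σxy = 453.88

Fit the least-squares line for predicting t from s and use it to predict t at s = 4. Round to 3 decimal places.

Sxx = Σx² − (Σx)²/n = 232 − 185.142857 = 46.857143
Sxy = Σxy − (Σx)(Σy)/n = 453.88 − 305.177143 = 148.702857
b = Sxy/Sxx = 148.702857/46.857143 = 3.173537
a = ȳ − b·x̄ = 8.477143 − 3.173537·5.142857 = -7.843902
ŷ(4) = a + b·4 = -7.843902 + 3.173537·4 = 4.850244

4.850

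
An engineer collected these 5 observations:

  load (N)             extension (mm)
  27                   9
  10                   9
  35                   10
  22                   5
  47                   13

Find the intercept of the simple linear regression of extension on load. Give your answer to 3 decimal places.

5.293

n = 5, Σx = 141, Σy = 46, Σxy = 1404, Σx² = 4747
Sxx = Σx² − (Σx)²/n = 4747 − 3976.2 = 770.8
Sxy = Σxy − (Σx)(Σy)/n = 1404 − 1297.2 = 106.8
b = Sxy/Sxx = 106.8/770.8 = 0.138557
a = ȳ − b·x̄ = 9.2 − 0.138557·28.2 = 5.292683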